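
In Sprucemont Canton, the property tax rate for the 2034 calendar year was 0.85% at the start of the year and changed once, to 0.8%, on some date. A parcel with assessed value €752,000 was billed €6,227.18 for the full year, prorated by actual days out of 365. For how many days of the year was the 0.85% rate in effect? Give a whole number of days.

Let d = days at the first rate; then 365 − d days at the second rate.
€752,000 × [0.85%·d + 0.8%·(365−d)] / 365 = €6,227.18
Solving gives d = 205, so the new rate took effect on 25 Jul 2034.

205 days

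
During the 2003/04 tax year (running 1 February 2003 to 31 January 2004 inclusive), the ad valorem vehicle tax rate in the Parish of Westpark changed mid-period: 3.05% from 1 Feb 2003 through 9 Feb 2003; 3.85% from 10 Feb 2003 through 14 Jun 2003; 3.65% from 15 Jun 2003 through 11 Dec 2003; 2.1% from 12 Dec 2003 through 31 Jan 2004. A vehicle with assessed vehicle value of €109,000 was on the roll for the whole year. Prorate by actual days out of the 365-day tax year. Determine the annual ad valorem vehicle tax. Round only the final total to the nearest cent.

€3,800.96

1 Feb – 9 Feb 2003: 9 days at 3.05% → €109,000 × 3.05% × 9/365 = €81.9740
10 Feb – 14 Jun 2003: 125 days at 3.85% → €109,000 × 3.85% × 125/365 = €1,437.1575
15 Jun – 11 Dec 2003: 180 days at 3.65% → €109,000 × 3.65% × 180/365 = €1,962.0000
12 Dec 2003 – 31 Jan 2004: 51 days at 2.1% → €109,000 × 2.1% × 51/365 = €319.8329
Total = €3,800.9644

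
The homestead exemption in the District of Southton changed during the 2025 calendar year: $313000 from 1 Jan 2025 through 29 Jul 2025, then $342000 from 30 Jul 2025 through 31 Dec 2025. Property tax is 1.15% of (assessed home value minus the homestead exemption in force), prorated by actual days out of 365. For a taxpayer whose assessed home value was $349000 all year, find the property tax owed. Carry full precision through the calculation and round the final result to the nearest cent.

$272.38

1 Jan – 29 Jul 2025: 210 days, exemption $313000 → ($349000 − $313000) × 1.15% × 210/365 = $238.1918
30 Jul – 31 Dec 2025: 155 days, exemption $342000 → ($349000 − $342000) × 1.15% × 155/365 = $34.1849
Total = $272.3767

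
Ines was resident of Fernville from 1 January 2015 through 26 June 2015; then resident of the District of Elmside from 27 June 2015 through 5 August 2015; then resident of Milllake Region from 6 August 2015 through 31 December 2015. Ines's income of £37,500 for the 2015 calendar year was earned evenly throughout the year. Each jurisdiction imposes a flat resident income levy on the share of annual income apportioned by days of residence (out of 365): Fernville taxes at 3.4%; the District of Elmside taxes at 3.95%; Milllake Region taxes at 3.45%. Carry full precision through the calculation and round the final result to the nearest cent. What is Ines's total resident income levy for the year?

£1,305.21

Fernville, 1 January – 26 June 2015: 177 days → £37,500 × 3.4% × 177/365 = £618.2877
The District of Elmside, 27 June – 5 August 2015: 40 days → £37,500 × 3.95% × 40/365 = £162.3288
Milllake Region, 6 August – 31 December 2015: 148 days → £37,500 × 3.45% × 148/365 = £524.5890
Total = £1,305.2055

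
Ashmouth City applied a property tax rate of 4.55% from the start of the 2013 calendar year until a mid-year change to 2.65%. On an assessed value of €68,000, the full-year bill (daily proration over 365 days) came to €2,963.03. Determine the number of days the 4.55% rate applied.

328 days

Let d = days at the first rate; then 365 − d days at the second rate.
€68,000 × [4.55%·d + 2.65%·(365−d)] / 365 = €2,963.03
Solving gives d = 328, so the new rate took effect on 25 November 2013.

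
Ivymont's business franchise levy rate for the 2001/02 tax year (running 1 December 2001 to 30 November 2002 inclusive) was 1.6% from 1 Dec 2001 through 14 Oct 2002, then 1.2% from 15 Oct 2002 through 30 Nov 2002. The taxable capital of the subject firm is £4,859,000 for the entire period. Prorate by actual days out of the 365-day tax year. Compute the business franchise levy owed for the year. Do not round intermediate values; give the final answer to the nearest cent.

£75,241.28

1 Dec 2001 – 14 Oct 2002: 318 days at 1.6% → £4,859,000 × 1.6% × 318/365 = £67,733.1288
15 Oct – 30 Nov 2002: 47 days at 1.2% → £4,859,000 × 1.2% × 47/365 = £7,508.1534
Total = £75,241.2822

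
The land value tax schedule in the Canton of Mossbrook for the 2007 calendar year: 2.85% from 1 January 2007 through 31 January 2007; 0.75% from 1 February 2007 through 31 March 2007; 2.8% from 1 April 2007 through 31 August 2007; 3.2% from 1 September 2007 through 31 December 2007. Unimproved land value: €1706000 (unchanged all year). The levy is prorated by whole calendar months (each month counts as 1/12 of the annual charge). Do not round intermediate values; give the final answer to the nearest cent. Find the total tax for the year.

€44284.92

1 January – 31 January 2007: 1 month at 2.85% → €1706000 × 2.85% × 1/12 = €4051.7500
1 February – 31 March 2007: 2 months at 0.75% → €1706000 × 0.75% × 2/12 = €2132.5000
1 April – 31 August 2007: 5 months at 2.8% → €1706000 × 2.8% × 5/12 = €19903.3333
1 September – 31 December 2007: 4 months at 3.2% → €1706000 × 3.2% × 4/12 = €18197.3333
Total = €44284.9167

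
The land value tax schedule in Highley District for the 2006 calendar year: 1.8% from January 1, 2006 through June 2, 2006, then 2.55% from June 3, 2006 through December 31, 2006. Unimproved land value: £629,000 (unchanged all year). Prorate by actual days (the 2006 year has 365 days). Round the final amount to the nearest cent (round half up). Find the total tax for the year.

£14,062.03

January 1 – June 2, 2006: 153 days at 1.8% → £629,000 × 1.8% × 153/365 = £4,745.9342
June 3 – December 31, 2006: 212 days at 2.55% → £629,000 × 2.55% × 212/365 = £9,316.0932
Total = £14,062.0274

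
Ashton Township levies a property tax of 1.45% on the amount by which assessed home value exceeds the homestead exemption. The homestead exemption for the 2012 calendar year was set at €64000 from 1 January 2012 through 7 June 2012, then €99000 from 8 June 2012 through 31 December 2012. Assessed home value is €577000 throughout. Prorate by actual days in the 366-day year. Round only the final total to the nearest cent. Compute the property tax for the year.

1 January – 7 June 2012: 159 days, exemption €64000 → (€577000 − €64000) × 1.45% × 159/366 = €3231.4795
8 June – 31 December 2012: 207 days, exemption €99000 → (€577000 − €99000) × 1.45% × 207/366 = €3919.9918
Total = €7151.4713

€7151.47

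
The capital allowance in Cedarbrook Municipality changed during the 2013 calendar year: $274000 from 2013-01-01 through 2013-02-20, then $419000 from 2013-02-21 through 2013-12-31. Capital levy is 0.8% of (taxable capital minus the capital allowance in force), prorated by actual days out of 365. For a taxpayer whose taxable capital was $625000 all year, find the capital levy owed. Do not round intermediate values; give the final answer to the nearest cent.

2013-01-01 to 2013-02-20: 51 days, exemption $274000 → ($625000 − $274000) × 0.8% × 51/365 = $392.3507
2013-02-21 to 2013-12-31: 314 days, exemption $419000 → ($625000 − $419000) × 0.8% × 314/365 = $1417.7315
Total = $1810.0822

$1810.08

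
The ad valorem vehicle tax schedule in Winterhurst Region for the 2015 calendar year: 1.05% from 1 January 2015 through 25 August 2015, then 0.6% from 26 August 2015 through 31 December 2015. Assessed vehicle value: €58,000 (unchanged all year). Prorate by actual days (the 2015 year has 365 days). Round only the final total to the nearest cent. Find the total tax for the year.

€517.47

1 January – 25 August 2015: 237 days at 1.05% → €58,000 × 1.05% × 237/365 = €395.4329
26 August – 31 December 2015: 128 days at 0.6% → €58,000 × 0.6% × 128/365 = €122.0384
Total = €517.4712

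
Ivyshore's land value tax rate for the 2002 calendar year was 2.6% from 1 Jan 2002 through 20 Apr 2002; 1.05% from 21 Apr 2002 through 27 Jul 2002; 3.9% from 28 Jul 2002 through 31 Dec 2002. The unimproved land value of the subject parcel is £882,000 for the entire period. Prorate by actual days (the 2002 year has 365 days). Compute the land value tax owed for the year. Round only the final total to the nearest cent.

£24,193.38

1 Jan – 20 Apr 2002: 110 days at 2.6% → £882,000 × 2.6% × 110/365 = £6,911.0137
21 Apr – 27 Jul 2002: 98 days at 1.05% → £882,000 × 1.05% × 98/365 = £2,486.5151
28 Jul – 31 Dec 2002: 157 days at 3.9% → £882,000 × 3.9% × 157/365 = £14,795.8521
Total = £24,193.3808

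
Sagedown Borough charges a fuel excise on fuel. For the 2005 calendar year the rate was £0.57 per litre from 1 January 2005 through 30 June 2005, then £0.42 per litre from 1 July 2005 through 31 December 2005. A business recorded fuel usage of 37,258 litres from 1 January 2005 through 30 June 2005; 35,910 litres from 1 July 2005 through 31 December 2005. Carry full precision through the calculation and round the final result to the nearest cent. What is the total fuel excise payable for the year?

£36319.26

1 January – 30 June 2005: 37,258 litres at £0.57/litre → £21237.06
1 July – 31 December 2005: 35,910 litres at £0.42/litre → £15082.20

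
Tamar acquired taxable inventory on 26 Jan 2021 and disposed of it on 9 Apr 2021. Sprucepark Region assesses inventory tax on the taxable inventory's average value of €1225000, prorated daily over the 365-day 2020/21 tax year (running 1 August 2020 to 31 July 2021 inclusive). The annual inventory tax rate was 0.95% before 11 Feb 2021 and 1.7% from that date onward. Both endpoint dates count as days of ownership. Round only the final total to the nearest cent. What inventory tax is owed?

€3819.32

26 Jan – 10 Feb 2021: 16 days at 0.95% → €1225000 × 0.95% × 16/365 = €510.1370
11 Feb – 9 Apr 2021: 58 days at 1.7% → €1225000 × 1.7% × 58/365 = €3309.1781
Total = €3819.3151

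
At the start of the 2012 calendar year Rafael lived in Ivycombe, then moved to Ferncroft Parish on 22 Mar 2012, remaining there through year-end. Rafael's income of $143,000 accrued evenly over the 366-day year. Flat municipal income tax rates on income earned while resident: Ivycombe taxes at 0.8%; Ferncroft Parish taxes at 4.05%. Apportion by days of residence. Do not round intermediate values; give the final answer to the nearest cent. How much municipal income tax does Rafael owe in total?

$4,762.95

Ivycombe, 1 Jan – 21 Mar 2012: 81 days → $143,000 × 0.8% × 81/366 = $253.1803
Ferncroft Parish, 22 Mar – 31 Dec 2012: 285 days → $143,000 × 4.05% × 285/366 = $4,509.7746
Total = $4,762.9549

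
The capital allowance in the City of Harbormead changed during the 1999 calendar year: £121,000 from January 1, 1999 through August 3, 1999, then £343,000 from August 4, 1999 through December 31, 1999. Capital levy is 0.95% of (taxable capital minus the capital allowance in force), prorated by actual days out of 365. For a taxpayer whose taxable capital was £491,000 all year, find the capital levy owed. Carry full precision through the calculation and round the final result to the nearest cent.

January 1 – August 3, 1999: 215 days, exemption £121,000 → (£491,000 − £121,000) × 0.95% × 215/365 = £2,070.4795
August 4 – December 31, 1999: 150 days, exemption £343,000 → (£491,000 − £343,000) × 0.95% × 150/365 = £577.8082
Total = £2,648.2877

£2,648.29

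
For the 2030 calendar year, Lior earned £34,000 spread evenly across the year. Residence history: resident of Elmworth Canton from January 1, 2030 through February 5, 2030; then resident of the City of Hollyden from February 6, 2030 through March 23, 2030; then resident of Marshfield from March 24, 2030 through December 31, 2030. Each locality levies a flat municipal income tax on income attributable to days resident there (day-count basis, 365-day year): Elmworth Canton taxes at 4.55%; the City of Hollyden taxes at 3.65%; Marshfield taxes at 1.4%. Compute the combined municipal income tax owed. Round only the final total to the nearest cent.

£678.04

Elmworth Canton, January 1 – February 5, 2030: 36 days → £34,000 × 4.55% × 36/365 = £152.5808
The City of Hollyden, February 6 – March 23, 2030: 46 days → £34,000 × 3.65% × 46/365 = £156.4000
Marshfield, March 24 – December 31, 2030: 283 days → £34,000 × 1.4% × 283/365 = £369.0630
Total = £678.0438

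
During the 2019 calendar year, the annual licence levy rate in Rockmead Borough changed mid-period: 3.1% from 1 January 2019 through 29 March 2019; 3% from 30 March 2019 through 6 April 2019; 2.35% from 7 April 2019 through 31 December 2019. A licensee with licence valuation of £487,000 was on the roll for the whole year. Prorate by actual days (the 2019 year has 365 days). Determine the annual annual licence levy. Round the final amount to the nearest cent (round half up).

1 January – 29 March 2019: 88 days at 3.1% → £487,000 × 3.1% × 88/365 = £3,639.8247
30 March – 6 April 2019: 8 days at 3% → £487,000 × 3% × 8/365 = £320.2192
7 April – 31 December 2019: 269 days at 2.35% → £487,000 × 2.35% × 269/365 = £8,434.4397
Total = £12,394.4836

£12,394.48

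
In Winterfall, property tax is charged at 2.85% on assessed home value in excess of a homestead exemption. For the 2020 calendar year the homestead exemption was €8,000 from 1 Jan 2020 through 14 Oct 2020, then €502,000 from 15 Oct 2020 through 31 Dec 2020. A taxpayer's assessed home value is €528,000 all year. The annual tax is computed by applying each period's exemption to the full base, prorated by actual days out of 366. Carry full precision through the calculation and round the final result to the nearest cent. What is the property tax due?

€11,819.56

1 Jan – 14 Oct 2020: 288 days, exemption €8,000 → (€528,000 − €8,000) × 2.85% × 288/366 = €11,661.6393
15 Oct – 31 Dec 2020: 78 days, exemption €502,000 → (€528,000 − €502,000) × 2.85% × 78/366 = €157.9180
Total = €11,819.5574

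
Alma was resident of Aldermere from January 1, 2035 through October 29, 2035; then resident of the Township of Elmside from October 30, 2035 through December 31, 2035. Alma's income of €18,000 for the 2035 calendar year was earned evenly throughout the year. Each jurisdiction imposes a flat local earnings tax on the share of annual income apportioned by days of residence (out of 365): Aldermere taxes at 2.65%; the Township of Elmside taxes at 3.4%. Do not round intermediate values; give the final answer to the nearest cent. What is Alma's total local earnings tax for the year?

€500.30

Aldermere, January 1 – October 29, 2035: 302 days → €18,000 × 2.65% × 302/365 = €394.6685
The Township of Elmside, October 30 – December 31, 2035: 63 days → €18,000 × 3.4% × 63/365 = €105.6329
Total = €500.3014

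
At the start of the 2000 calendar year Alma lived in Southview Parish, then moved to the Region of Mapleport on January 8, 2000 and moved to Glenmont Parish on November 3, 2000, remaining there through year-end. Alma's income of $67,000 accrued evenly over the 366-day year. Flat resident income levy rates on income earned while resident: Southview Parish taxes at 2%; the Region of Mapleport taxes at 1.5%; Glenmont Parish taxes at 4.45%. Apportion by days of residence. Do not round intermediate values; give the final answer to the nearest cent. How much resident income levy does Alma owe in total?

$1,330.02

Southview Parish, January 1 – January 7, 2000: 7 days → $67,000 × 2% × 7/366 = $25.6284
The Region of Mapleport, January 8 – November 2, 2000: 300 days → $67,000 × 1.5% × 300/366 = $823.7705
Glenmont Parish, November 3 – December 31, 2000: 59 days → $67,000 × 4.45% × 59/366 = $480.6243
Total = $1,330.0232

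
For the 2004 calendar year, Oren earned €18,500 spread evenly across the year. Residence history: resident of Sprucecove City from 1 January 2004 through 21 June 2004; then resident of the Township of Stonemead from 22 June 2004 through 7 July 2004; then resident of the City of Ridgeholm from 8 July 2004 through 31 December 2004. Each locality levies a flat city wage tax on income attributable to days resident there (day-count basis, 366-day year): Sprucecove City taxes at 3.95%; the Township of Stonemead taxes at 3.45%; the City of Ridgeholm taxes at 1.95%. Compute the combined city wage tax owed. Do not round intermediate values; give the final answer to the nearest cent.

€547.77

Sprucecove City, 1 January – 21 June 2004: 173 days → €18,500 × 3.95% × 173/366 = €345.4092
The Township of Stonemead, 22 June – 7 July 2004: 16 days → €18,500 × 3.45% × 16/366 = €27.9016
The City of Ridgeholm, 8 July – 31 December 2004: 177 days → €18,500 × 1.95% × 177/366 = €174.4611
Total = €547.7719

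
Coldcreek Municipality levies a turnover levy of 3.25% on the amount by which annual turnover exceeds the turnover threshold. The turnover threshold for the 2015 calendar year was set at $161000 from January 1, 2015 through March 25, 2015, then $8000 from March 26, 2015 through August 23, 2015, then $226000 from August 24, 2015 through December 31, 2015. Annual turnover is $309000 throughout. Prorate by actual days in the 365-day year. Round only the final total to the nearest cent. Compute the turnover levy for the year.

January 1 – March 25, 2015: 84 days, exemption $161000 → ($309000 − $161000) × 3.25% × 84/365 = $1106.9589
March 26 – August 23, 2015: 151 days, exemption $8000 → ($309000 − $8000) × 3.25% × 151/365 = $4047.0068
August 24 – December 31, 2015: 130 days, exemption $226000 → ($309000 − $226000) × 3.25% × 130/365 = $960.7534
Total = $6114.7192

$6114.72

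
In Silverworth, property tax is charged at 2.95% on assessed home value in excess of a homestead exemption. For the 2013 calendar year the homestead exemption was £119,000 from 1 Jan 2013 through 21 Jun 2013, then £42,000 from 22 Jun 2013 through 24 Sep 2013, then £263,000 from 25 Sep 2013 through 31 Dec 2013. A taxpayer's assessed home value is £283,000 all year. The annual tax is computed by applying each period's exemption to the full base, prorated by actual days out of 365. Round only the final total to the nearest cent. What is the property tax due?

1 Jan – 21 Jun 2013: 172 days, exemption £119,000 → (£283,000 − £119,000) × 2.95% × 172/365 = £2,279.8247
22 Jun – 24 Sep 2013: 95 days, exemption £42,000 → (£283,000 − £42,000) × 2.95% × 95/365 = £1,850.4178
25 Sep – 31 Dec 2013: 98 days, exemption £263,000 → (£283,000 − £263,000) × 2.95% × 98/365 = £158.4110
Total = £4,288.6534

£4,288.65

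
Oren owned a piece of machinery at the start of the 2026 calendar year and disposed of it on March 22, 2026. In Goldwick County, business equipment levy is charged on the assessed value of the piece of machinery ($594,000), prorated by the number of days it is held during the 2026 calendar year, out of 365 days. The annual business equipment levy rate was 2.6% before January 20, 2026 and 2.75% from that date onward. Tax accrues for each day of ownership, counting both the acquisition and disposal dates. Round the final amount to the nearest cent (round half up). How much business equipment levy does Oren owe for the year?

$3,578.65

January 1 – January 19, 2026: 19 days at 2.6% → $594,000 × 2.6% × 19/365 = $803.9342
January 20 – March 22, 2026: 62 days at 2.75% → $594,000 × 2.75% × 62/365 = $2,774.7123
Total = $3,578.6466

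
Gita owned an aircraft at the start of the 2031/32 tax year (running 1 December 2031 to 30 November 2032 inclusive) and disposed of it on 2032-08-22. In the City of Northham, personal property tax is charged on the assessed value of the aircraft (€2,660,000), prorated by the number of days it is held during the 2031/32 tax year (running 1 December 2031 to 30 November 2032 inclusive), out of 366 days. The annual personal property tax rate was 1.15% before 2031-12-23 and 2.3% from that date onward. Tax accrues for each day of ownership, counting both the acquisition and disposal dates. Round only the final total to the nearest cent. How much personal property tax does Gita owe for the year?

€42,625.41

2031-12-01 to 2031-12-22: 22 days at 1.15% → €2,660,000 × 1.15% × 22/366 = €1,838.7432
2031-12-23 to 2032-08-22: 244 days at 2.3% → €2,660,000 × 2.3% × 244/366 = €40,786.6667
Total = €42,625.4098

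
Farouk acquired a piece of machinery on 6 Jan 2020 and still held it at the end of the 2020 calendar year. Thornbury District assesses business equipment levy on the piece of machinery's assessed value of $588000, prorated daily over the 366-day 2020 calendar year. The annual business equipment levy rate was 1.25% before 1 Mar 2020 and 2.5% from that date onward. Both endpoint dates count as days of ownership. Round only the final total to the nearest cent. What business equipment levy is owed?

$13394.67

6 Jan – 29 Feb 2020: 55 days at 1.25% → $588000 × 1.25% × 55/366 = $1104.5082
1 Mar – 31 Dec 2020: 306 days at 2.5% → $588000 × 2.5% × 306/366 = $12290.1639
Total = $13394.6721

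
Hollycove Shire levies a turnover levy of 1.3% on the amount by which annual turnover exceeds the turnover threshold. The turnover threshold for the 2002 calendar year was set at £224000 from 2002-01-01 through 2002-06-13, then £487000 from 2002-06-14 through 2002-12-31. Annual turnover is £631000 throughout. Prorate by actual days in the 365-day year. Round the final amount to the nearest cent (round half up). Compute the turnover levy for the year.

2002-01-01 to 2002-06-13: 164 days, exemption £224000 → (£631000 − £224000) × 1.3% × 164/365 = £2377.3260
2002-06-14 to 2002-12-31: 201 days, exemption £487000 → (£631000 − £487000) × 1.3% × 201/365 = £1030.8822
Total = £3408.2082

£3408.21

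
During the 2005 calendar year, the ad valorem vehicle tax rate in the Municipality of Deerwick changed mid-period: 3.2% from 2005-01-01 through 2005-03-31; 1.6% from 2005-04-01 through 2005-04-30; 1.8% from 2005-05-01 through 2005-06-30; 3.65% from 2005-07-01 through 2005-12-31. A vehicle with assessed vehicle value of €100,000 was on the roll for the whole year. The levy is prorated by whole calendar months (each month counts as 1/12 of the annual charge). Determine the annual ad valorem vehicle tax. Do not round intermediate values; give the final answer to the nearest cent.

2005-01-01 to 2005-03-31: 3 months at 3.2% → €100,000 × 3.2% × 3/12 = €800.0000
2005-04-01 to 2005-04-30: 1 month at 1.6% → €100,000 × 1.6% × 1/12 = €133.3333
2005-05-01 to 2005-06-30: 2 months at 1.8% → €100,000 × 1.8% × 2/12 = €300.0000
2005-07-01 to 2005-12-31: 6 months at 3.65% → €100,000 × 3.65% × 6/12 = €1,825.0000
Total = €3,058.3333

€3,058.33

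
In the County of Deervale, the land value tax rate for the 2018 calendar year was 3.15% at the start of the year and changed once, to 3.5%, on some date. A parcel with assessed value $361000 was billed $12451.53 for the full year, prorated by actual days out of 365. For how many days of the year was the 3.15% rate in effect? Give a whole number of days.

53 days

Let d = days at the first rate; then 365 − d days at the second rate.
$361000 × [3.15%·d + 3.5%·(365−d)] / 365 = $12451.53
Solving gives d = 53, so the new rate took effect on February 23, 2018.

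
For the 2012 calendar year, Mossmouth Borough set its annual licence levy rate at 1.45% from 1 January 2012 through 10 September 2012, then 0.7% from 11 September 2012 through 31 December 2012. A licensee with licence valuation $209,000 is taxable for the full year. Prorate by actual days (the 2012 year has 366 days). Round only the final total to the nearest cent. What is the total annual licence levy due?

1 January – 10 September 2012: 254 days at 1.45% → $209,000 × 1.45% × 254/366 = $2,103.1339
11 September – 31 December 2012: 112 days at 0.7% → $209,000 × 0.7% × 112/366 = $447.6940
Total = $2,550.8279

$2,550.83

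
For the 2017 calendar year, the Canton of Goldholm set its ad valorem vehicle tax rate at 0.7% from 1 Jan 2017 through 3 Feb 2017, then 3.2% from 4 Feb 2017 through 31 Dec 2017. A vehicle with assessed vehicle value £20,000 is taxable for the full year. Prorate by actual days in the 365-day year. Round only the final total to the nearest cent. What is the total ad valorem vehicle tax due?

£593.42

1 Jan – 3 Feb 2017: 34 days at 0.7% → £20,000 × 0.7% × 34/365 = £13.0411
4 Feb – 31 Dec 2017: 331 days at 3.2% → £20,000 × 3.2% × 331/365 = £580.3836
Total = £593.4247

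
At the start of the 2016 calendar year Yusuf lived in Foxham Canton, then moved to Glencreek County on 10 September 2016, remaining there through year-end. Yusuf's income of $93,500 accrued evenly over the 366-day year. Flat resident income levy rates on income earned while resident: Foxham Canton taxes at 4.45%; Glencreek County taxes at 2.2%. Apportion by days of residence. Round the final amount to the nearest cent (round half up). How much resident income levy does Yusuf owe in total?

$3,511.23

Foxham Canton, 1 January – 9 September 2016: 253 days → $93,500 × 4.45% × 253/366 = $2,876.1469
Glencreek County, 10 September – 31 December 2016: 113 days → $93,500 × 2.2% × 113/366 = $635.0847
Total = $3,511.2316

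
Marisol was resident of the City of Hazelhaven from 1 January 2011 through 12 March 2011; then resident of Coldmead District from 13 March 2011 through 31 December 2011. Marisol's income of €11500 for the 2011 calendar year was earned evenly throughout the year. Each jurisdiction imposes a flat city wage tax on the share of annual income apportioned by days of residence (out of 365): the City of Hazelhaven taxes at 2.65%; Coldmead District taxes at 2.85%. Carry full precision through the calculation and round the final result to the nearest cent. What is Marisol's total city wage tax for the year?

€323.28

The City of Hazelhaven, 1 January – 12 March 2011: 71 days → €11500 × 2.65% × 71/365 = €59.2801
Coldmead District, 13 March – 31 December 2011: 294 days → €11500 × 2.85% × 294/365 = €263.9959
Total = €323.2760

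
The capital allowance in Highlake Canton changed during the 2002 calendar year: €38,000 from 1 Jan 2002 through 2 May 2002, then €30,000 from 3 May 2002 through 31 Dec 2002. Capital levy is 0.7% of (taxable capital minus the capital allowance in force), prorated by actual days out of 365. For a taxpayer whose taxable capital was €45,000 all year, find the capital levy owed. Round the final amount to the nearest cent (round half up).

€86.28

1 Jan – 2 May 2002: 122 days, exemption €38,000 → (€45,000 − €38,000) × 0.7% × 122/365 = €16.3781
3 May – 31 Dec 2002: 243 days, exemption €30,000 → (€45,000 − €30,000) × 0.7% × 243/365 = €69.9041
Total = €86.2822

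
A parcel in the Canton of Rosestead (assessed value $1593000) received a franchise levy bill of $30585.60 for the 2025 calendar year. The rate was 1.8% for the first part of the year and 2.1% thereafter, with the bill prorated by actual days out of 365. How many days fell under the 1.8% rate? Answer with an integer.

Let d = days at the first rate; then 365 − d days at the second rate.
$1593000 × [1.8%·d + 2.1%·(365−d)] / 365 = $30585.60
Solving gives d = 219, so the new rate took effect on 8 Aug 2025.

219 days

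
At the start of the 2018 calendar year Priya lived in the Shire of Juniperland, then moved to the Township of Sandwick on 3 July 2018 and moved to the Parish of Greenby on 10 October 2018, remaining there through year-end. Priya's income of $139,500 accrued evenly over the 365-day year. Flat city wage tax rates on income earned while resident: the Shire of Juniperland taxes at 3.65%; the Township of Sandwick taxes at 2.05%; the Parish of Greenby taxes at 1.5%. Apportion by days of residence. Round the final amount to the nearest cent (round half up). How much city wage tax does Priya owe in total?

The Shire of Juniperland, 1 January – 2 July 2018: 183 days → $139,500 × 3.65% × 183/365 = $2,552.8500
The Township of Sandwick, 3 July – 9 October 2018: 99 days → $139,500 × 2.05% × 99/365 = $775.6582
The Parish of Greenby, 10 October – 31 December 2018: 83 days → $139,500 × 1.5% × 83/365 = $475.8288
Total = $3,804.3370

$3,804.34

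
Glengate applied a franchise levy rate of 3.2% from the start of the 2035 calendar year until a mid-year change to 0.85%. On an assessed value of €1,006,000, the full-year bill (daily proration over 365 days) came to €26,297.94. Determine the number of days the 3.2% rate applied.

274 days

Let d = days at the first rate; then 365 − d days at the second rate.
€1,006,000 × [3.2%·d + 0.85%·(365−d)] / 365 = €26,297.94
Solving gives d = 274, so the new rate took effect on 2 October 2035.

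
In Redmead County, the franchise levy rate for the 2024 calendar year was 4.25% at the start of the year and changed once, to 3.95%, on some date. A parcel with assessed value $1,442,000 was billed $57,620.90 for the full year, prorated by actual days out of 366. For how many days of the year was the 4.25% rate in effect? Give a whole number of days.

Let d = days at the first rate; then 366 − d days at the second rate.
$1,442,000 × [4.25%·d + 3.95%·(366−d)] / 366 = $57,620.90
Solving gives d = 56, so the new rate took effect on 26 Feb 2024.

56 days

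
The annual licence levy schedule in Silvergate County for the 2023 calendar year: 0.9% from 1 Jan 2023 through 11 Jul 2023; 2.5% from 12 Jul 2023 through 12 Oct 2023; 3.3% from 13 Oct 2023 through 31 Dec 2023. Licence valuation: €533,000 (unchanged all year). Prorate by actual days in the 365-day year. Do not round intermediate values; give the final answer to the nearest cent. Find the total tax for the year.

€9,773.61

1 Jan – 11 Jul 2023: 192 days at 0.9% → €533,000 × 0.9% × 192/365 = €2,523.3534
12 Jul – 12 Oct 2023: 93 days at 2.5% → €533,000 × 2.5% × 93/365 = €3,395.1370
13 Oct – 31 Dec 2023: 80 days at 3.3% → €533,000 × 3.3% × 80/365 = €3,855.1233
Total = €9,773.6137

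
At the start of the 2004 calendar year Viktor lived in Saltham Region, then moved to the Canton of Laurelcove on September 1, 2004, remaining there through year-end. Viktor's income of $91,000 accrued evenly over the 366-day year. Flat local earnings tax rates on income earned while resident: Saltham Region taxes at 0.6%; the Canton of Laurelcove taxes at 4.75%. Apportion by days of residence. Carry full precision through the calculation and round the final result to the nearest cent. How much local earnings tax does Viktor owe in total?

$1,804.83

Saltham Region, January 1 – August 31, 2004: 244 days → $91,000 × 0.6% × 244/366 = $364.0000
The Canton of Laurelcove, September 1 – December 31, 2004: 122 days → $91,000 × 4.75% × 122/366 = $1,440.8333
Total = $1,804.8333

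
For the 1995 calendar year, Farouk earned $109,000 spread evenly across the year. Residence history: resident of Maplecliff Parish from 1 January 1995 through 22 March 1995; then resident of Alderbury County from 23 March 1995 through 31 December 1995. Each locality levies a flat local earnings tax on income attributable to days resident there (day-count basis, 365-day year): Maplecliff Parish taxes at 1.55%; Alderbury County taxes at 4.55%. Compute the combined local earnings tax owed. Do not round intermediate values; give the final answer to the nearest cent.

$4,233.83

Maplecliff Parish, 1 January – 22 March 1995: 81 days → $109,000 × 1.55% × 81/365 = $374.9301
Alderbury County, 23 March – 31 December 1995: 284 days → $109,000 × 4.55% × 284/365 = $3,858.8986
Total = $4,233.8288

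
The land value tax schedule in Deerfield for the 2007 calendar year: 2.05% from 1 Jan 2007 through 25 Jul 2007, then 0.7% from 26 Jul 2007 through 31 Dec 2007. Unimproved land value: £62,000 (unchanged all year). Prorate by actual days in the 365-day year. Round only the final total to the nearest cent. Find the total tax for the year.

£906.39

1 Jan – 25 Jul 2007: 206 days at 2.05% → £62,000 × 2.05% × 206/365 = £717.3315
26 Jul – 31 Dec 2007: 159 days at 0.7% → £62,000 × 0.7% × 159/365 = £189.0575
Total = £906.3890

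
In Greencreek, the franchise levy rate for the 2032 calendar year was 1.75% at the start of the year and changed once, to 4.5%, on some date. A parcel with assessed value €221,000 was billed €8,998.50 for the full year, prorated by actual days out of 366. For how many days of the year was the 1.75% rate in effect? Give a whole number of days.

Let d = days at the first rate; then 366 − d days at the second rate.
€221,000 × [1.75%·d + 4.5%·(366−d)] / 366 = €8,998.50
Solving gives d = 57, so the new rate took effect on 27 Feb 2032.

57 days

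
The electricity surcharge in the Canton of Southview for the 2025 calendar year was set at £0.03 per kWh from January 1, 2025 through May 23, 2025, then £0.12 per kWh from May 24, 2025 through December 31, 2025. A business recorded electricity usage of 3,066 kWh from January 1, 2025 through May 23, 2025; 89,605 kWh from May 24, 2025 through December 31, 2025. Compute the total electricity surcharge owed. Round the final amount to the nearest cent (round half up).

January 1 – May 23, 2025: 3,066 kWh at £0.03/kWh → £91.98
May 24 – December 31, 2025: 89,605 kWh at £0.12/kWh → £10752.60

£10844.58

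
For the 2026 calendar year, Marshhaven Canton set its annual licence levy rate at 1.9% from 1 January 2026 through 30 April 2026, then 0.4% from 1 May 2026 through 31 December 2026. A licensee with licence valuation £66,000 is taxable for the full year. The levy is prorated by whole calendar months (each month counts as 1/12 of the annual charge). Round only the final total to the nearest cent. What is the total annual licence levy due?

1 January – 30 April 2026: 4 months at 1.9% → £66,000 × 1.9% × 4/12 = £418.0000
1 May – 31 December 2026: 8 months at 0.4% → £66,000 × 0.4% × 8/12 = £176.0000
Total = £594.0000

£594.00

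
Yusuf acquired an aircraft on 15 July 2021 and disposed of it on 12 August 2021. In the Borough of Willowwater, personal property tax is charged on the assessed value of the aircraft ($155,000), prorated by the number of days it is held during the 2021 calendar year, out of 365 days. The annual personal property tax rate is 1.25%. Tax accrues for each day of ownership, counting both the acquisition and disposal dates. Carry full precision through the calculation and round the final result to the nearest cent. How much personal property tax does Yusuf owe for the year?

Days held (15 July – 12 August 2021): 29 out of 365
Tax = $155,000 × 1.25% × 29/365 = $153.9384

$153.94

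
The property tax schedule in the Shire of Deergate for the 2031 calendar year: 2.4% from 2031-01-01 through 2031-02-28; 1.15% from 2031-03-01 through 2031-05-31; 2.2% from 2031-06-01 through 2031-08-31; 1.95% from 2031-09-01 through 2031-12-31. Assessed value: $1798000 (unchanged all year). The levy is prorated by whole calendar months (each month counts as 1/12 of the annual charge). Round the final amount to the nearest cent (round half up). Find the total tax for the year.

2031-01-01 to 2031-02-28: 2 months at 2.4% → $1798000 × 2.4% × 2/12 = $7192.0000
2031-03-01 to 2031-05-31: 3 months at 1.15% → $1798000 × 1.15% × 3/12 = $5169.2500
2031-06-01 to 2031-08-31: 3 months at 2.2% → $1798000 × 2.2% × 3/12 = $9889.0000
2031-09-01 to 2031-12-31: 4 months at 1.95% → $1798000 × 1.95% × 4/12 = $11687.0000
Total = $33937.2500

$33937.25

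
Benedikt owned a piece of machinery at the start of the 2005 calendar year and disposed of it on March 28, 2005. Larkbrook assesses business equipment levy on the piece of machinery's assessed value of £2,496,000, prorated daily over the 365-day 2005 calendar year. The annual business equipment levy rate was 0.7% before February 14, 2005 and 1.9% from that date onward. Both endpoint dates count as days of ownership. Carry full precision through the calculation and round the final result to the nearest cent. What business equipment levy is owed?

£7,693.15

January 1 – February 13, 2005: 44 days at 0.7% → £2,496,000 × 0.7% × 44/365 = £2,106.2137
February 14 – March 28, 2005: 43 days at 1.9% → £2,496,000 × 1.9% × 43/365 = £5,586.9370
Total = £7,693.1507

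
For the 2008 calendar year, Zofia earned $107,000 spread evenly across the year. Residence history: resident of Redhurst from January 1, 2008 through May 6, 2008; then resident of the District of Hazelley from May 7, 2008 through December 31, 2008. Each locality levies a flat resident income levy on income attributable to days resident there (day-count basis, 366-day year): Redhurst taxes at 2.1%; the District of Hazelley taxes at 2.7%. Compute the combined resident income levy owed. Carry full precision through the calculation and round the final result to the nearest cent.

Redhurst, January 1 – May 6, 2008: 127 days → $107,000 × 2.1% × 127/366 = $779.6967
The District of Hazelley, May 7 – December 31, 2008: 239 days → $107,000 × 2.7% × 239/366 = $1,886.5328
Total = $2,666.2295

$2,666.23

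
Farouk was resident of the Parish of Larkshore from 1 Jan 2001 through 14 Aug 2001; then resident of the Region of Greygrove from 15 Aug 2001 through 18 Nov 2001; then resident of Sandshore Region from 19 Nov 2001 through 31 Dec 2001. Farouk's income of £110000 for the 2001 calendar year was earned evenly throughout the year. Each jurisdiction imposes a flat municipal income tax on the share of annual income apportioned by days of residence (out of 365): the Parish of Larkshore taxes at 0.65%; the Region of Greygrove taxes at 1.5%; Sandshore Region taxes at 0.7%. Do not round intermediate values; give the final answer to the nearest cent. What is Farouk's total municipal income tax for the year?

The Parish of Larkshore, 1 Jan – 14 Aug 2001: 226 days → £110000 × 0.65% × 226/365 = £442.7123
The Region of Greygrove, 15 Aug – 18 Nov 2001: 96 days → £110000 × 1.5% × 96/365 = £433.9726
Sandshore Region, 19 Nov – 31 Dec 2001: 43 days → £110000 × 0.7% × 43/365 = £90.7123
Total = £967.3973

£967.40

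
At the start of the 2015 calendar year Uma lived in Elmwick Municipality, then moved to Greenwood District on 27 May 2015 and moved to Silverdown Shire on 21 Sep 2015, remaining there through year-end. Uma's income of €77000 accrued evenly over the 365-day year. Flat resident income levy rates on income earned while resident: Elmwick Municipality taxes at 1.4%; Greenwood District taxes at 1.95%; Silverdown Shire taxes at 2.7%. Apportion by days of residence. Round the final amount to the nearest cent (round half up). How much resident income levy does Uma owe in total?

Elmwick Municipality, 1 Jan – 26 May 2015: 146 days → €77000 × 1.4% × 146/365 = €431.2000
Greenwood District, 27 May – 20 Sep 2015: 117 days → €77000 × 1.95% × 117/365 = €481.3027
Silverdown Shire, 21 Sep – 31 Dec 2015: 102 days → €77000 × 2.7% × 102/365 = €580.9808
Total = €1493.4836

€1493.48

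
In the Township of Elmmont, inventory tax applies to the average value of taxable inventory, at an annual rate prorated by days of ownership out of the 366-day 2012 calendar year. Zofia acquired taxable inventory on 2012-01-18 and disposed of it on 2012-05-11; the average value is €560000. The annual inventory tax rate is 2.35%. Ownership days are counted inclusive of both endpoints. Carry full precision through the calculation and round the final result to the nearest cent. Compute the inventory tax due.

Days held (2012-01-18 to 2012-05-11): 115 out of 366
Tax = €560000 × 2.35% × 115/366 = €4134.9727

€4134.97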